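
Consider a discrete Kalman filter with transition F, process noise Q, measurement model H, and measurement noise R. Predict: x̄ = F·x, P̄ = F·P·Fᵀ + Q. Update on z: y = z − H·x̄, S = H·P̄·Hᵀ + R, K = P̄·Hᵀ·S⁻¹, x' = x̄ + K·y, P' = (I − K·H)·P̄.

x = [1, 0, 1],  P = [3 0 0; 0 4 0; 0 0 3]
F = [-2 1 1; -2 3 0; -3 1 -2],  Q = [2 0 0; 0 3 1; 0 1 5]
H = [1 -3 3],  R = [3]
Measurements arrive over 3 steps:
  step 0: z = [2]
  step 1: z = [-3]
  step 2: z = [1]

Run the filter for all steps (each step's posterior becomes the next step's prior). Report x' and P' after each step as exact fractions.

step 0: x̄ = F·x = [-1, -2, -5]
step 0: P̄ = F·P·Fᵀ + Q = [21 24 16; 24 51 31; 16 31 48]
step 0: y = z − H·x̄ = [12]
step 0: S = H·P̄·Hᵀ + R = [309]
step 0: K = P̄·Hᵀ·S⁻¹ = [-1/103; -12/103; 67/309]
step 0: x' = x̄ + K·y = [-115/103, -350/103, -247/103]
step 0: P' = (I − K·H)·P̄ = [2160/103 2436/103 1715/103; 2436/103 4821/103 3997/103; 1715/103 3997/103 10343/309]
step 1: x̄ = F·x = [-367/103, -820/103, 489/103]
step 1: P̄ = F·P·Fᵀ + Q = [25514/309 12176/103 -10729/309; 12176/103 23106/103 -16392/103; -10729/309 -16392/103 85628/309]
step 1: y = z − H·x̄ = [-3869/103]
step 1: S = H·P̄·Hᵀ + R = [2022581/309]
step 1: K = P̄·Hᵀ·S⁻¹ = [-116257/2022581; -318954/2022581; 393683/2022581]
step 1: x' = x̄ + K·y = [-2839698/2022581, -4121198/2022581, -5185606/2022581]
step 1: P' = (I − K·H)·P̄ = [123263565/2022581 119094510/2022581 77890398/2022581; 119094510/2022581 124497138/2022581 84480014/2022581; 77890398/2022581 84480014/2022581 58910231/2022581]
step 2: x̄ = F·x = [-3627408/2022581, -6684198/2022581, 14769108/2022581]
step 2: P̄ = F·P·Fᵀ + Q = [61527187/2022581 11448840/2022581 144195900/2022581; 11448840/2022581 190462125/2022581 -390262717/2022581; 144195900/2022581 -390262717/2022581 1361820712/2022581]
step 2: y = z − H·x̄ = [-58709929/2022581]
step 2: S = H·P̄·Hᵀ + R = [21859351729/2022581]
step 2: K = P̄·Hᵀ·S⁻¹ = [459768367/21859351729; -1730725686/21859351729; 5400446187/21859351729]
step 2: x' = x̄ + K·y = [-52549566875/21859351729, -22002309408/21859351729, 2859373389/21859351729]
step 2: P' = (I − K·H)·P̄ = [560450963514/21859351729 517159581162/21859351729 330802361691/21859351729; 517159581162/21859351729 577463736309/21859351729 403346483569/21859351729; 330802361691/21859351729 403346483569/21859351729 298479475859/21859351729]

step 0: x' = [-115/103, -350/103, -247/103], P' = [2160/103 2436/103 1715/103; 2436/103 4821/103 3997/103; 1715/103 3997/103 10343/309]
step 1: x' = [-2839698/2022581, -4121198/2022581, -5185606/2022581], P' = [123263565/2022581 119094510/2022581 77890398/2022581; 119094510/2022581 124497138/2022581 84480014/2022581; 77890398/2022581 84480014/2022581 58910231/2022581]
step 2: x' = [-52549566875/21859351729, -22002309408/21859351729, 2859373389/21859351729], P' = [560450963514/21859351729 517159581162/21859351729 330802361691/21859351729; 517159581162/21859351729 577463736309/21859351729 403346483569/21859351729; 330802361691/21859351729 403346483569/21859351729 298479475859/21859351729]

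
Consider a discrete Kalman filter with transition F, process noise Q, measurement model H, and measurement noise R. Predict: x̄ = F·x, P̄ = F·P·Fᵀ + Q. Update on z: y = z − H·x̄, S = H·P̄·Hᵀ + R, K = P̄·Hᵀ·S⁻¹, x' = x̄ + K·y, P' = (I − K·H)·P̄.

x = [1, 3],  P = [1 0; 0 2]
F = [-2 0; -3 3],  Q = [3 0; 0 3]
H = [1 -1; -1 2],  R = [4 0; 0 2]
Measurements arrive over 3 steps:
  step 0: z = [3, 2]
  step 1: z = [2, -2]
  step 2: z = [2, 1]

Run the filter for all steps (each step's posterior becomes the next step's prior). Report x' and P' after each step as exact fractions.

step 0: x̄ = F·x = [-2, 6]
step 0: P̄ = F·P·Fᵀ + Q = [7 6; 6 30]
step 0: y = z − H·x̄ = [11, -12]
step 0: S = H·P̄·Hᵀ + R = [29 -49; -49 105]
step 0: K = P̄·Hᵀ·S⁻¹ = [25/46 97/322; 9/46 195/322]
step 0: x' = x̄ + K·y = [117/322, 285/322]
step 0: P' = (I − K·H)·P̄ = [797/161 447/161; 447/161 321/161]
step 1: x̄ = F·x = [-117/161, 36/23]
step 1: P̄ = F·P·Fᵀ + Q = [3671/161 300/23; 300/23 357/23]
step 1: y = z − H·x̄ = [691/161, -41/7]
step 1: S = H·P̄·Hᵀ + R = [2614/161 -103/7; -103/7 243/7]
step 1: K = P̄·Hᵀ·S⁻¹ = [12464/11177 6341/11177; 28791/55885 41181/55885]
step 1: x' = x̄ + K·y = [8232/11177, -30162/55885]
step 1: P' = (I − K·H)·P̄ = [112394/11177 62538/11177; 62538/11177 197526/55885]
step 2: x̄ = F·x = [-16464/11177, -213966/55885]
step 2: P̄ = F·P·Fᵀ + Q = [483107/11177 299136/11177; 299136/11177 1374699/55885]
step 2: y = z − H·x̄ = [-19876/55885, 401497/55885]
step 2: S = H·P̄·Hᵀ + R = [1022414/55885 -677893/55885; -677893/55885 2043381/55885]
step 2: K = P̄·Hᵀ·S⁻¹ = [40618448/29160641 21692669/29160641; 19631331/29160641 24404241/29160641]
step 2: x' = x̄ + K·y = [98446905/29160641, 56699499/29160641]
step 2: P' = (I − K·H)·P̄ = [368332922/29160641 205859130/29160641; 205859130/29160641 127333806/29160641]

step 0: x' = [117/322, 285/322], P' = [797/161 447/161; 447/161 321/161]
step 1: x' = [8232/11177, -30162/55885], P' = [112394/11177 62538/11177; 62538/11177 197526/55885]
step 2: x' = [98446905/29160641, 56699499/29160641], P' = [368332922/29160641 205859130/29160641; 205859130/29160641 127333806/29160641]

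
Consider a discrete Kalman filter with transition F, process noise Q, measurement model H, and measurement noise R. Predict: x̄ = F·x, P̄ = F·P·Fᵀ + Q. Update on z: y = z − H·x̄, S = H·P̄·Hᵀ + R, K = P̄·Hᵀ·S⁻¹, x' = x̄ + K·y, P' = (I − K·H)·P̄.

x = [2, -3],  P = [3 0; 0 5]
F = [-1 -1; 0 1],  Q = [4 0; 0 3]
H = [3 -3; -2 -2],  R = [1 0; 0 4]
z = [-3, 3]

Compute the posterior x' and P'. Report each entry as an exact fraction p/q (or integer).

x' = [-7351/5674, -1791/5674]
P' = [722/2837 563/2837; 563/2837 718/2837]

x̄ = F·x = [1, -3]
P̄ = F·P·Fᵀ + Q = [12 -5; -5 8]
y = z − H·x̄ = [-15, -1]
S = H·P̄·Hᵀ + R = [271 -24; -24 44]
K = P̄·Hᵀ·S⁻¹ = [477/2837 -1285/5674; -465/2837 -1281/5674]
x' = x̄ + K·y = [-7351/5674, -1791/5674]
P' = (I − K·H)·P̄ = [722/2837 563/2837; 563/2837 718/2837]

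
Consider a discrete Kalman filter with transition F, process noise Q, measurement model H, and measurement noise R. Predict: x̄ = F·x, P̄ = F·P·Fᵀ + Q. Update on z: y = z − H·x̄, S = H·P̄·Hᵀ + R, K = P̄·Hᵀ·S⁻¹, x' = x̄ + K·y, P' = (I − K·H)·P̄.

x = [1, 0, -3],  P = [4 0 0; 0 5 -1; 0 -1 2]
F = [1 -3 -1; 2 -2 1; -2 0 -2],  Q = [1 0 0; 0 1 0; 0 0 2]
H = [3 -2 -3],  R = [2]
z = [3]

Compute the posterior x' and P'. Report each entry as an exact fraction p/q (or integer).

x̄ = F·x = [4, -1, 4]
P̄ = F·P·Fᵀ + Q = [46 37 -10; 37 43 -24; -10 -24 26]
y = z − H·x̄ = [1]
S = H·P̄·Hᵀ + R = [270]
K = P̄·Hᵀ·S⁻¹ = [47/135; 97/270; -2/9]
x' = x̄ + K·y = [587/135, -173/270, 34/9]
P' = (I − K·H)·P̄ = [1792/135 436/135 98/9; 436/135 2201/270 -22/9; 98/9 -22/9 38/3]

x' = [587/135, -173/270, 34/9]
P' = [1792/135 436/135 98/9; 436/135 2201/270 -22/9; 98/9 -22/9 38/3]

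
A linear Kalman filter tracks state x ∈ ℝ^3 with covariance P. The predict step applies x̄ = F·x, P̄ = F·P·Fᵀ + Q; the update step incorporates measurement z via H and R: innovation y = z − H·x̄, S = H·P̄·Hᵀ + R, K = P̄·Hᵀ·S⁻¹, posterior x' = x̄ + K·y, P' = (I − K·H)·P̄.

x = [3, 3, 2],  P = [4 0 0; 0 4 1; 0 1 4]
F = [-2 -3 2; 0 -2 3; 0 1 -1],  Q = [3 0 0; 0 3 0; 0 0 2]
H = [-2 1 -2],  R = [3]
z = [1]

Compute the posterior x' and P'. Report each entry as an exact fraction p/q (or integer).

x̄ = F·x = [-11, 0, 1]
P̄ = F·P·Fᵀ + Q = [59 35 -15; 35 43 -15; -15 -15 8]
y = z − H·x̄ = [-19]
S = H·P̄·Hᵀ + R = [114]
K = P̄·Hᵀ·S⁻¹ = [-53/114; 1/38; -1/114]
x' = x̄ + K·y = [-13/6, -1/2, 7/6]
P' = (I − K·H)·P̄ = [3917/114 1383/38 -1763/114; 1383/38 1631/38 -569/38; -1763/114 -569/38 911/114]

x' = [-13/6, -1/2, 7/6]
P' = [3917/114 1383/38 -1763/114; 1383/38 1631/38 -569/38; -1763/114 -569/38 911/114]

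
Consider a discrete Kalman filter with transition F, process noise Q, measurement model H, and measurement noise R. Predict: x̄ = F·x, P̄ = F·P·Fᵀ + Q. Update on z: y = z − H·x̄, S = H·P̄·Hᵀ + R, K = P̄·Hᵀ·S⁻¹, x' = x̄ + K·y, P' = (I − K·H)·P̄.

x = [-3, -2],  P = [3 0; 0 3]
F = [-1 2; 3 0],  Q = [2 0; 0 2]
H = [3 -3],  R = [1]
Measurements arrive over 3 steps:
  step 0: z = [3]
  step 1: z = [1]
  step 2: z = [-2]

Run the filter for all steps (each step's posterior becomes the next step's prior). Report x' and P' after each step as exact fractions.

step 0: x' = [-2215/577, -2799/577], P' = [3725/577 3699/577; 3699/577 3737/577]
step 1: x' = [-649187/159625, -141093/31925], P' = [832527/159625 167703/31925; 167703/31925 34487/6385]
step 2: x' = [-78410671/36082153, -55648137/36082153], P' = [188341153/36082153 189628245/36082153; 189628245/36082153 194906729/36082153]

step 0: x̄ = F·x = [-1, -9]
step 0: P̄ = F·P·Fᵀ + Q = [17 -9; -9 29]
step 0: y = z − H·x̄ = [-21]
step 0: S = H·P̄·Hᵀ + R = [577]
step 0: K = P̄·Hᵀ·S⁻¹ = [78/577; -114/577]
step 0: x' = x̄ + K·y = [-2215/577, -2799/577]
step 0: P' = (I − K·H)·P̄ = [3725/577 3699/577; 3699/577 3737/577]
step 1: x̄ = F·x = [-3383/577, -6645/577]
step 1: P̄ = F·P·Fᵀ + Q = [5031/577 11019/577; 11019/577 34679/577]
step 1: y = z − H·x̄ = [-9209/577]
step 1: S = H·P̄·Hᵀ + R = [159625/577]
step 1: K = P̄·Hᵀ·S⁻¹ = [-17964/159625; -14196/31925]
step 1: x' = x̄ + K·y = [-649187/159625, -141093/31925]
step 1: P' = (I − K·H)·P̄ = [832527/159625 167703/31925; 167703/31925 34487/6385]
step 2: x̄ = F·x = [-761743/159625, -1947561/159625]
step 2: P̄ = F·P·Fᵀ + Q = [1246417/159625 2533509/159625; 2533509/159625 7811993/159625]
step 2: y = z − H·x̄ = [-3876704/159625]
step 2: S = H·P̄·Hᵀ + R = [36082153/159625]
step 2: K = P̄·Hᵀ·S⁻¹ = [-3861276/36082153; -15835452/36082153]
step 2: x' = x̄ + K·y = [-78410671/36082153, -55648137/36082153]
step 2: P' = (I − K·H)·P̄ = [188341153/36082153 189628245/36082153; 189628245/36082153 194906729/36082153]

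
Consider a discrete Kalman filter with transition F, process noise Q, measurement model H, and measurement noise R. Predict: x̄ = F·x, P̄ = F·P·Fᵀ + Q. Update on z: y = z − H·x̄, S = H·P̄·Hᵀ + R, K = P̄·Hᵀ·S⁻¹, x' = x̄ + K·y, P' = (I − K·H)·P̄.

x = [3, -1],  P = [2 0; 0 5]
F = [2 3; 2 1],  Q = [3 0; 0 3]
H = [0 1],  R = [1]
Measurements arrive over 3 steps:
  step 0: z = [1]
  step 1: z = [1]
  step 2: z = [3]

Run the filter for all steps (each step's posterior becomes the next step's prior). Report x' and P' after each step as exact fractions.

step 0: x' = [-41/17, 21/17], P' = [423/17 23/17; 23/17 16/17]
step 1: x' = [1685/467, 895/934], P' = [4981/467 481/467; 481/467 1851/1868]
step 2: x' = [455183/96715, 299811/96715], P' = [1052093/96715 100641/96715; 100641/96715 94847/96715]

step 0: x̄ = F·x = [3, 5]
step 0: P̄ = F·P·Fᵀ + Q = [56 23; 23 16]
step 0: y = z − H·x̄ = [-4]
step 0: S = H·P̄·Hᵀ + R = [17]
step 0: K = P̄·Hᵀ·S⁻¹ = [23/17; 16/17]
step 0: x' = x̄ + K·y = [-41/17, 21/17]
step 0: P' = (I − K·H)·P̄ = [423/17 23/17; 23/17 16/17]
step 1: x̄ = F·x = [-19/17, -61/17]
step 1: P̄ = F·P·Fᵀ + Q = [2163/17 1924/17; 1924/17 1851/17]
step 1: y = z − H·x̄ = [78/17]
step 1: S = H·P̄·Hᵀ + R = [1868/17]
step 1: K = P̄·Hᵀ·S⁻¹ = [481/467; 1851/1868]
step 1: x' = x̄ + K·y = [1685/467, 895/934]
step 1: P' = (I − K·H)·P̄ = [4981/467 481/467; 481/467 1851/1868]
step 2: x̄ = F·x = [9425/934, 7635/934]
step 2: P̄ = F·P·Fᵀ + Q = [125047/1868 100641/1868; 100641/1868 94847/1868]
step 2: y = z − H·x̄ = [-4833/934]
step 2: S = H·P̄·Hᵀ + R = [96715/1868]
step 2: K = P̄·Hᵀ·S⁻¹ = [100641/96715; 94847/96715]
step 2: x' = x̄ + K·y = [455183/96715, 299811/96715]
step 2: P' = (I − K·H)·P̄ = [1052093/96715 100641/96715; 100641/96715 94847/96715]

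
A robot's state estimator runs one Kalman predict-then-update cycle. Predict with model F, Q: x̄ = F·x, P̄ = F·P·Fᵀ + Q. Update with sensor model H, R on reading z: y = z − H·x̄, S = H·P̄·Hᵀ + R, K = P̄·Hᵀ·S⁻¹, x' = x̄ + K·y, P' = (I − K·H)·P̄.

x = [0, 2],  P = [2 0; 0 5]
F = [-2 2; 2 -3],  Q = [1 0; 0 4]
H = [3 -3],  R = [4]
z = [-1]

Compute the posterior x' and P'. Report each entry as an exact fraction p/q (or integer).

x̄ = F·x = [4, -6]
P̄ = F·P·Fᵀ + Q = [29 -38; -38 57]
y = z − H·x̄ = [-31]
S = H·P̄·Hᵀ + R = [1462]
K = P̄·Hᵀ·S⁻¹ = [201/1462; -285/1462]
x' = x̄ + K·y = [-383/1462, 63/1462]
P' = (I − K·H)·P̄ = [1997/1462 1729/1462; 1729/1462 2109/1462]

x' = [-383/1462, 63/1462]
P' = [1997/1462 1729/1462; 1729/1462 2109/1462]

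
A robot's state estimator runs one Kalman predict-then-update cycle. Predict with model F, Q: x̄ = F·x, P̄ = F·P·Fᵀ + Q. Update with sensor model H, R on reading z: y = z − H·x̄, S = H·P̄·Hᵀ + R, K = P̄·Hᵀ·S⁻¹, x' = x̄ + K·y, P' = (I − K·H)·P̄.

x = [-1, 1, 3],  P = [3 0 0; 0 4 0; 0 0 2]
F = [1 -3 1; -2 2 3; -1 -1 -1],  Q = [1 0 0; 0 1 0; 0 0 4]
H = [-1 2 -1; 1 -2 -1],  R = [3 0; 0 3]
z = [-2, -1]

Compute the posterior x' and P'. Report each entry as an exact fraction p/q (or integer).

x' = [112966/16879, 53149/16879, 20271/16879]
P' = [290848/16879 141992/16879 1335/16879; 141992/16879 75577/16879 564/16879; 1335/16879 564/16879 22371/16879]

x̄ = F·x = [-1, 13, -3]
P̄ = F·P·Fᵀ + Q = [42 -24 7; -24 47 -8; 7 -8 13]
y = z − H·x̄ = [-32, 23]
S = H·P̄·Hᵀ + R = [388 -313; -313 296]
K = P̄·Hᵀ·S⁻¹ = [-2733/16879 1843/16879; 2866/16879 -3242/16879; -7526/16879 -7388/16879]
x' = x̄ + K·y = [112966/16879, 53149/16879, 20271/16879]
P' = (I − K·H)·P̄ = [290848/16879 141992/16879 1335/16879; 141992/16879 75577/16879 564/16879; 1335/16879 564/16879 22371/16879]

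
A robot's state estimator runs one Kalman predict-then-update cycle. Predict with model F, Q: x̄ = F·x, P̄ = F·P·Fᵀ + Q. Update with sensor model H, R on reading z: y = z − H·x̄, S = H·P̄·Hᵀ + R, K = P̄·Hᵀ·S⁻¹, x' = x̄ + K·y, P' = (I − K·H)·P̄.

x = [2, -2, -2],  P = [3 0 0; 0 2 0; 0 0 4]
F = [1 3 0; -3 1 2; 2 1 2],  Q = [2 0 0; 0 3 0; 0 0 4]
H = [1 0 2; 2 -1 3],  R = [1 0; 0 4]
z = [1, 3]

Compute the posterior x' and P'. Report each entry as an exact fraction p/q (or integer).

x' = [-42178/12479, -53433/12479, 25444/12479]
P' = [138193/12479 61488/12479 -69178/12479; 61488/12479 96198/12479 -22554/12479; -69178/12479 -22554/12479 37598/12479]

x̄ = F·x = [-4, -12, -2]
P̄ = F·P·Fᵀ + Q = [23 -3 12; -3 48 0; 12 0 34]
y = z − H·x̄ = [9, 5]
S = H·P̄·Hᵀ + R = [208 337; 337 606]
K = P̄·Hᵀ·S⁻¹ = [-163/12479 1841/12479; 16380/12479 -10221/12479; 6018/12479 -752/12479]
x' = x̄ + K·y = [-42178/12479, -53433/12479, 25444/12479]
P' = (I − K·H)·P̄ = [138193/12479 61488/12479 -69178/12479; 61488/12479 96198/12479 -22554/12479; -69178/12479 -22554/12479 37598/12479]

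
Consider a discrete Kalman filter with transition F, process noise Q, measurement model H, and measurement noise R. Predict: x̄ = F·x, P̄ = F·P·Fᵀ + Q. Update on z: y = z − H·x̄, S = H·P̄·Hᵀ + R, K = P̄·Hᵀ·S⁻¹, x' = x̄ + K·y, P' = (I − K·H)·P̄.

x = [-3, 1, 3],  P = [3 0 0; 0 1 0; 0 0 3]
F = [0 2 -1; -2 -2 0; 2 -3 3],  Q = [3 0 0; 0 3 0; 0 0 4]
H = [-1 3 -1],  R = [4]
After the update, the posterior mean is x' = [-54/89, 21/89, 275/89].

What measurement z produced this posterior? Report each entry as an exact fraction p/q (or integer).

z = [-2]

x̄ = F·x = [-1, 4, 0]
P̄ = F·P·Fᵀ + Q = [10 -4 -15; -4 19 -6; -15 -6 52]
S = H·P̄·Hᵀ + R = [267]
K = P̄·Hᵀ·S⁻¹ = [-7/267; 67/267; -55/267]
x' − x̄ = [35/89, -335/89, 275/89] = K·y
y = (KᵀK)⁻¹·Kᵀ·(x' − x̄) = [-15]
z = y + H·x̄ = [-15] + [13] = [-2]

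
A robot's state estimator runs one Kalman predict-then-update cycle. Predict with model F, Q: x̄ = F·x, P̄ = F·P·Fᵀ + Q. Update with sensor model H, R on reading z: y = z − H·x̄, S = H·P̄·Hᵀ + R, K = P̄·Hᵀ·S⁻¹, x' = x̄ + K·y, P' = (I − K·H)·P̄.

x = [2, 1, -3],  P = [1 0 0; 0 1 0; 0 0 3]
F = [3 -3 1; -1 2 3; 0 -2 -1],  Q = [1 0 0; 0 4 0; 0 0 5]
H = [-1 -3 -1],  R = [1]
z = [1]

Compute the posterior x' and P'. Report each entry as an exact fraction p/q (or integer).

x' = [625/287, -208/287, -313/287]
P' = [5689/287 -2375/287 1461/287; -2375/287 1307/287 -1451/287; 1461/287 -1451/287 2868/287]

x̄ = F·x = [0, -9, 1]
P̄ = F·P·Fᵀ + Q = [22 0 3; 0 36 -13; 3 -13 12]
y = z − H·x̄ = [-25]
S = H·P̄·Hᵀ + R = [287]
K = P̄·Hᵀ·S⁻¹ = [-25/287; -95/287; 24/287]
x' = x̄ + K·y = [625/287, -208/287, -313/287]
P' = (I − K·H)·P̄ = [5689/287 -2375/287 1461/287; -2375/287 1307/287 -1451/287; 1461/287 -1451/287 2868/287]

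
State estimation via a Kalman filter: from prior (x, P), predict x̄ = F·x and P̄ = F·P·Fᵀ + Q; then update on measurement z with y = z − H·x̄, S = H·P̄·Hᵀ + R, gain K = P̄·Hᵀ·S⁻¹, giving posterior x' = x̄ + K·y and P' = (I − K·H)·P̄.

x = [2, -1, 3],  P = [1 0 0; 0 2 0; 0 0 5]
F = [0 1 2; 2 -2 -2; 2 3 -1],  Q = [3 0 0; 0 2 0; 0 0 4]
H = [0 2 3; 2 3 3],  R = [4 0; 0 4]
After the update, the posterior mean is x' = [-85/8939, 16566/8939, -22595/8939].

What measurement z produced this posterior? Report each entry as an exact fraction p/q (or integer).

z = [-3, -3]

x̄ = F·x = [5, 0, -2]
P̄ = F·P·Fᵀ + Q = [25 -24 -4; -24 34 2; -4 2 31]
S = H·P̄·Hᵀ + R = [443 393; 393 389]
K = P̄·Hᵀ·S⁻¹ = [-4989/8939 4259/8939; 2603/8939 -1251/8939; 985/8939 1096/8939]
x' − x̄ = [-44780/8939, 16566/8939, -4717/8939] = K·y
y = (KᵀK)⁻¹·Kᵀ·(x' − x̄) = [3, -7]
z = y + H·x̄ = [3, -7] + [-6, 4] = [-3, -3]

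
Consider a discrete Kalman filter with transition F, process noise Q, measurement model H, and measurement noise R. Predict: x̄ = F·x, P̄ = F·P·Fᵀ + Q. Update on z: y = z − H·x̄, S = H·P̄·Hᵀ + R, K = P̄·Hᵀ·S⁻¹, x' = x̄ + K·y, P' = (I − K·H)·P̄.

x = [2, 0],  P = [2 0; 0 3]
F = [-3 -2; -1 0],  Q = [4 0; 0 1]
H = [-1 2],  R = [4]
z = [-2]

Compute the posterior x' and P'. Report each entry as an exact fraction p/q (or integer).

x̄ = F·x = [-6, -2]
P̄ = F·P·Fᵀ + Q = [34 6; 6 3]
y = z − H·x̄ = [-4]
S = H·P̄·Hᵀ + R = [26]
K = P̄·Hᵀ·S⁻¹ = [-11/13; 0]
x' = x̄ + K·y = [-34/13, -2]
P' = (I − K·H)·P̄ = [200/13 6; 6 3]

x' = [-34/13, -2]
P' = [200/13 6; 6 3]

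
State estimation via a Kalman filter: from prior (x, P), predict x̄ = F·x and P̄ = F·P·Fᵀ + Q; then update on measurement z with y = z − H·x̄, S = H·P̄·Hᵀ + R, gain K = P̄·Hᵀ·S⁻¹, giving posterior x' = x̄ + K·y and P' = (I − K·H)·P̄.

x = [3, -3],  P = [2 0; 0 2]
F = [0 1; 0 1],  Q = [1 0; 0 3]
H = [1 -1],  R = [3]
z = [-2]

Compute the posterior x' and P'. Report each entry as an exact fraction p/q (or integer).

x' = [-23/7, -15/7]
P' = [20/7 17/7; 17/7 26/7]

x̄ = F·x = [-3, -3]
P̄ = F·P·Fᵀ + Q = [3 2; 2 5]
y = z − H·x̄ = [-2]
S = H·P̄·Hᵀ + R = [7]
K = P̄·Hᵀ·S⁻¹ = [1/7; -3/7]
x' = x̄ + K·y = [-23/7, -15/7]
P' = (I − K·H)·P̄ = [20/7 17/7; 17/7 26/7]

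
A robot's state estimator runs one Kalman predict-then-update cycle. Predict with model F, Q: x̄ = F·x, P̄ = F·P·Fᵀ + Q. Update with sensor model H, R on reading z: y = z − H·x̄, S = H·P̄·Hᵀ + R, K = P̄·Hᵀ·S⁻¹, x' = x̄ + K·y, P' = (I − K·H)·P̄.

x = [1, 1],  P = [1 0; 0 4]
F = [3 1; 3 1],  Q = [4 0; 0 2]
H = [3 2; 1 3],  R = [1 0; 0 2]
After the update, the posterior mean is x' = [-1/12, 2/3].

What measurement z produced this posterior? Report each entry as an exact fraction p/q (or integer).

z = [1, 2]

x̄ = F·x = [4, 4]
P̄ = F·P·Fᵀ + Q = [17 13; 13 15]
S = H·P̄·Hᵀ + R = [370 284; 284 232]
K = P̄·Hᵀ·S⁻¹ = [245/648 -287/1296; -29/324 233/648]
x' − x̄ = [-49/12, -10/3] = K·y
y = (KᵀK)⁻¹·Kᵀ·(x' − x̄) = [-19, -14]
z = y + H·x̄ = [-19, -14] + [20, 16] = [1, 2]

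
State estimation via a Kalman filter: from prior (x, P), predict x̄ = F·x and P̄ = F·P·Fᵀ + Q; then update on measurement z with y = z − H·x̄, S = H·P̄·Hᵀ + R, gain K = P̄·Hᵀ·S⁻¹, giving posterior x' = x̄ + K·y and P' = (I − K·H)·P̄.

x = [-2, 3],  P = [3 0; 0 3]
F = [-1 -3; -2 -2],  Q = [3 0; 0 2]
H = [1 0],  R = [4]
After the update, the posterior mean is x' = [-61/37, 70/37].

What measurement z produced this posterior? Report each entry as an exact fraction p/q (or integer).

x̄ = F·x = [-7, -2]
P̄ = F·P·Fᵀ + Q = [33 24; 24 26]
S = H·P̄·Hᵀ + R = [37]
K = P̄·Hᵀ·S⁻¹ = [33/37; 24/37]
x' − x̄ = [198/37, 144/37] = K·y
y = (KᵀK)⁻¹·Kᵀ·(x' − x̄) = [6]
z = y + H·x̄ = [6] + [-7] = [-1]

z = [-1]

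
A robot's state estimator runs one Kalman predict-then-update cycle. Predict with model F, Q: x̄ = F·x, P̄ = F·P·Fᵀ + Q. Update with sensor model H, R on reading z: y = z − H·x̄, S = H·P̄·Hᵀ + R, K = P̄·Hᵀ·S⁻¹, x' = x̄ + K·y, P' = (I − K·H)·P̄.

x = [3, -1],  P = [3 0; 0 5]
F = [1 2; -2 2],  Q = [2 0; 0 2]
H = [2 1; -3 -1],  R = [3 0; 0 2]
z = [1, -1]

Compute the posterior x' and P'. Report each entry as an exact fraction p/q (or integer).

x' = [3913/2069, -8430/2069]
P' = [3420/2069 -8418/2069; -8418/2069 23094/2069]

x̄ = F·x = [1, -8]
P̄ = F·P·Fᵀ + Q = [25 14; 14 34]
y = z − H·x̄ = [7, -6]
S = H·P̄·Hᵀ + R = [193 -254; -254 345]
K = P̄·Hᵀ·S⁻¹ = [-526/2069 -921/2069; 2086/2069 1080/2069]
x' = x̄ + K·y = [3913/2069, -8430/2069]
P' = (I − K·H)·P̄ = [3420/2069 -8418/2069; -8418/2069 23094/2069]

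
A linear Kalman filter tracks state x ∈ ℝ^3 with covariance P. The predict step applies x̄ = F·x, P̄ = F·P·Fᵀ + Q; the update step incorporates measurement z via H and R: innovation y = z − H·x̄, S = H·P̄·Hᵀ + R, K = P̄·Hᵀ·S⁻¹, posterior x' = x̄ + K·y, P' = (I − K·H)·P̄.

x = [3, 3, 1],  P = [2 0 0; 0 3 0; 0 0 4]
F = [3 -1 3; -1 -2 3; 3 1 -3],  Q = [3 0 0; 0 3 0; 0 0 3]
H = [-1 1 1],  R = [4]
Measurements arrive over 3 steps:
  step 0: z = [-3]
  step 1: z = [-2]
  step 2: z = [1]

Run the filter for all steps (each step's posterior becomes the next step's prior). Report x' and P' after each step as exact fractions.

step 0: x̄ = F·x = [9, -6, 9]
step 0: P̄ = F·P·Fᵀ + Q = [60 36 -21; 36 53 -48; -21 -48 60]
step 0: y = z − H·x̄ = [3]
step 0: S = H·P̄·Hᵀ + R = [51]
step 0: K = P̄·Hᵀ·S⁻¹ = [-15/17; -31/51; 11/17]
step 0: x' = x̄ + K·y = [108/17, -133/17, 186/17]
step 0: P' = (I − K·H)·P̄ = [345/17 147/17 138/17; 147/17 1742/51 -475/17; 138/17 -475/17 657/17]
step 1: x̄ = F·x = [1015/17, 716/17, -367/17]
step 1: P̄ = F·P·Fᵀ + Q = [42305/51 31222/51 -18716/51; 31222/51 42275/51 -35272/51; -18716/51 -35272/51 32693/51]
step 1: y = z − H·x̄ = [632/17]
step 1: S = H·P̄·Hᵀ + R = [7307/17]
step 1: K = P̄·Hᵀ·S⁻¹ = [-9933/7307; -8073/7307; 5379/7307]
step 1: x' = x̄ + K·y = [66997/7307, 7628/7307, 42227/7307]
step 1: P' = (I − K·H)·P̄ = [772304/21921 -731069/21921 1384177/21921; -731069/21921 6669614/21921 -7497559/21921; 1384177/21921 -7497559/21921 8946284/21921]
step 2: x̄ = F·x = [320044/7307, 44428/7307, 81938/7307]
step 2: P̄ = F·P·Fᵀ + Q = [168489623/21921 170977310/21921 -125220788/21921; 170977310/21921 186774449/21921 -141923120/21921; -125220788/21921 -141923120/21921 109886423/21921]
step 2: y = z − H·x̄ = [200985/7307]
step 2: S = H·P̄·Hᵀ + R = [89878895/21921]
step 2: K = P̄·Hᵀ·S⁻¹ = [-122733101/89878895; -126125981/89878895; 93184091/89878895]
step 2: x' = x̄ + K·y = [112157897/17975779, -584543335/17975779, 714194647/17975779]
step 2: P' = (I − K·H)·P̄ = [3660738704/89878895 -5135763511/89878895 8305569811/89878895; -5135763511/89878895 40113042614/89878895 -45753310049/89878895; 8305569811/89878895 -45753310049/89878895 54431616224/89878895]

step 0: x' = [108/17, -133/17, 186/17], P' = [345/17 147/17 138/17; 147/17 1742/51 -475/17; 138/17 -475/17 657/17]
step 1: x' = [66997/7307, 7628/7307, 42227/7307], P' = [772304/21921 -731069/21921 1384177/21921; -731069/21921 6669614/21921 -7497559/21921; 1384177/21921 -7497559/21921 8946284/21921]
step 2: x' = [112157897/17975779, -584543335/17975779, 714194647/17975779], P' = [3660738704/89878895 -5135763511/89878895 8305569811/89878895; -5135763511/89878895 40113042614/89878895 -45753310049/89878895; 8305569811/89878895 -45753310049/89878895 54431616224/89878895]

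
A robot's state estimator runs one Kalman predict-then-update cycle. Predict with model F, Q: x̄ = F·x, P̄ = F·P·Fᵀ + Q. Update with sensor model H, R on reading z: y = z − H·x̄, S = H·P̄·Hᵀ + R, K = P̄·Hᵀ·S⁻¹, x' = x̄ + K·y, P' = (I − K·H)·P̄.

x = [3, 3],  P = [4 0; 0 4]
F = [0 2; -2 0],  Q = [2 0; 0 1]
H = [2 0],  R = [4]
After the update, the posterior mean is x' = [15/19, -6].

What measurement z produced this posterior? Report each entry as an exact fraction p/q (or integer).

x̄ = F·x = [6, -6]
P̄ = F·P·Fᵀ + Q = [18 0; 0 17]
S = H·P̄·Hᵀ + R = [76]
K = P̄·Hᵀ·S⁻¹ = [9/19; 0]
x' − x̄ = [-99/19, 0] = K·y
y = (KᵀK)⁻¹·Kᵀ·(x' − x̄) = [-11]
z = y + H·x̄ = [-11] + [12] = [1]

z = [1]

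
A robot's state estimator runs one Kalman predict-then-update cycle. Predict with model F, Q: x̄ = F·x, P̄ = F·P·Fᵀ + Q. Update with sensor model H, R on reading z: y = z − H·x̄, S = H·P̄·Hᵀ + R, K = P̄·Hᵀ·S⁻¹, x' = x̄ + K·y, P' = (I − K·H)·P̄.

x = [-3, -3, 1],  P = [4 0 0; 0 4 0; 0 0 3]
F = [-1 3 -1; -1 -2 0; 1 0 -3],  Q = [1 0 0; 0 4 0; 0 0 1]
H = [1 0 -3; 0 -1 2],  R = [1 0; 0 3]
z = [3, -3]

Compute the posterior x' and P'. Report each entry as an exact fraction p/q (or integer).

x' = [2473/2393, 16579/7179, -4510/7179]
P' = [25373/2393 34348/7179 24242/7179; 34348/7179 35528/7179 12220/7179; 24242/7179 12220/7179 8495/7179]

x̄ = F·x = [-7, 9, -6]
P̄ = F·P·Fᵀ + Q = [44 -20 5; -20 24 -4; 5 -4 32]
y = z − H·x̄ = [-8, 18]
S = H·P̄·Hᵀ + R = [303 -174; -174 171]
K = P̄·Hᵀ·S⁻¹ = [1131/2393 4712/7179; -2312/7179 -1232/2393; -1243/7179 530/2393]
x' = x̄ + K·y = [2473/2393, 16579/7179, -4510/7179]
P' = (I − K·H)·P̄ = [25373/2393 34348/7179 24242/7179; 34348/7179 35528/7179 12220/7179; 24242/7179 12220/7179 8495/7179]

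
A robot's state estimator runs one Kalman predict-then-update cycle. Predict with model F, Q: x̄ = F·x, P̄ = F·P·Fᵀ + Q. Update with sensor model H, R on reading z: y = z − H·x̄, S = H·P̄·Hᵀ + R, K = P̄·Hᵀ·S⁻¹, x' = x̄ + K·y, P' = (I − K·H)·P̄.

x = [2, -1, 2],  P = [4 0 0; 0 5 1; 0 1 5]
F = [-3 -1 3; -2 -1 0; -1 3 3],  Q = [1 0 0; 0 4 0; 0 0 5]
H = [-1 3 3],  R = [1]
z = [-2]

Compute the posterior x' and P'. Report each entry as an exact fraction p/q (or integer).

x' = [1441/736, -2113/736, 2101/736]
P' = [39735/736 16457/736 -3165/736; 16457/736 18039/736 -12547/736; -3165/736 -12547/736 11583/736]

x̄ = F·x = [1, -3, 1]
P̄ = F·P·Fᵀ + Q = [81 26 48; 26 25 -10; 48 -10 117]
y = z − H·x̄ = [5]
S = H·P̄·Hᵀ + R = [736]
K = P̄·Hᵀ·S⁻¹ = [141/736; 19/736; 273/736]
x' = x̄ + K·y = [1441/736, -2113/736, 2101/736]
P' = (I − K·H)·P̄ = [39735/736 16457/736 -3165/736; 16457/736 18039/736 -12547/736; -3165/736 -12547/736 11583/736]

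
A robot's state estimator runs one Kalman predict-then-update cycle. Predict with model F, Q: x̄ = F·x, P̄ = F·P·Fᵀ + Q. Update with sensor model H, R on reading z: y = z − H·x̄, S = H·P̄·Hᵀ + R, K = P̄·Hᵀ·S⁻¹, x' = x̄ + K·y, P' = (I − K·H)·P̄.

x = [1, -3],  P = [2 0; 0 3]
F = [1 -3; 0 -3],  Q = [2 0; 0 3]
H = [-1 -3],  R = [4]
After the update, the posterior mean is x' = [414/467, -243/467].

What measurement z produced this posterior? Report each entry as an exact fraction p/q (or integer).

z = [1]

x̄ = F·x = [10, 9]
P̄ = F·P·Fᵀ + Q = [31 27; 27 30]
S = H·P̄·Hᵀ + R = [467]
K = P̄·Hᵀ·S⁻¹ = [-112/467; -117/467]
x' − x̄ = [-4256/467, -4446/467] = K·y
y = (KᵀK)⁻¹·Kᵀ·(x' − x̄) = [38]
z = y + H·x̄ = [38] + [-37] = [1]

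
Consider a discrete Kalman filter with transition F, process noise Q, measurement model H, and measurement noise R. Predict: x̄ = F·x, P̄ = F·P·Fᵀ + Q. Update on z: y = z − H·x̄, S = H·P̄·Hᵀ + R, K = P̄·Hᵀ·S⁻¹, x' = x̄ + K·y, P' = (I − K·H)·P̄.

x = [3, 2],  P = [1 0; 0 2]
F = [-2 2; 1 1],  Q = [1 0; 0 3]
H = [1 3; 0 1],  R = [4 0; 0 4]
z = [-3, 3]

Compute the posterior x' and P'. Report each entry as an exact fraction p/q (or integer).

x̄ = F·x = [-2, 5]
P̄ = F·P·Fᵀ + Q = [13 2; 2 6]
y = z − H·x̄ = [-16, -2]
S = H·P̄·Hᵀ + R = [83 20; 20 10]
K = P̄·Hᵀ·S⁻¹ = [15/43 -107/215; 8/43 49/215]
x' = x̄ + K·y = [-1416/215, 337/215]
P' = (I − K·H)·P̄ = [1584/215 -428/215; -428/215 196/215]

x' = [-1416/215, 337/215]
P' = [1584/215 -428/215; -428/215 196/215]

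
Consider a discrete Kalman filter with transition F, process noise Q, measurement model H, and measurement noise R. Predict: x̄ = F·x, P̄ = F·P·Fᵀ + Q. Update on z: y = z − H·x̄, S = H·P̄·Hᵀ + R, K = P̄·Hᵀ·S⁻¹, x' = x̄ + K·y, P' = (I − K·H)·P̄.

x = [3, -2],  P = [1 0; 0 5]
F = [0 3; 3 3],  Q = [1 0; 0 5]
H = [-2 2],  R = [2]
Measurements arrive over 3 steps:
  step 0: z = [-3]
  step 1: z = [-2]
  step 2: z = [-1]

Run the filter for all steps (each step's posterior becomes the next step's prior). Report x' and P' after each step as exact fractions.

step 0: x' = [-165/31, -201/31], P' = [1424/31 1423/31; 1423/31 1437/31]
step 1: x' = [-123967/26035, -150466/26035], P' = [356948/26035 369724/26035; 369724/26035 395502/26035]
step 2: x' = [-26247161/6763519, -611996/138031], P' = [94157951/6763519 1988968/138031; 1988968/138031 2125095/138031]

step 0: x̄ = F·x = [-6, 3]
step 0: P̄ = F·P·Fᵀ + Q = [46 45; 45 59]
step 0: y = z − H·x̄ = [-21]
step 0: S = H·P̄·Hᵀ + R = [62]
step 0: K = P̄·Hᵀ·S⁻¹ = [-1/31; 14/31]
step 0: x' = x̄ + K·y = [-165/31, -201/31]
step 0: P' = (I − K·H)·P̄ = [1424/31 1423/31; 1423/31 1437/31]
step 1: x̄ = F·x = [-603/31, -1098/31]
step 1: P̄ = F·P·Fᵀ + Q = [12964/31 25740/31; 25740/31 51518/31]
step 1: y = z − H·x̄ = [928/31]
step 1: S = H·P̄·Hᵀ + R = [52070/31]
step 1: K = P̄·Hᵀ·S⁻¹ = [12776/26035; 25778/26035]
step 1: x' = x̄ + K·y = [-123967/26035, -150466/26035]
step 1: P' = (I − K·H)·P̄ = [356948/26035 369724/26035; 369724/26035 395502/26035]
step 2: x̄ = F·x = [-451398/26035, -823299/26035]
step 2: P̄ = F·P·Fᵀ + Q = [3585553/26035 6887034/26035; 6887034/26035 13557257/26035]
step 2: y = z − H·x̄ = [717767/26035]
step 2: S = H·P̄·Hᵀ + R = [13527038/26035]
step 2: K = P̄·Hᵀ·S⁻¹ = [3301481/6763519; 136127/138031]
step 2: x' = x̄ + K·y = [-26247161/6763519, -611996/138031]
step 2: P' = (I − K·H)·P̄ = [94157951/6763519 1988968/138031; 1988968/138031 2125095/138031]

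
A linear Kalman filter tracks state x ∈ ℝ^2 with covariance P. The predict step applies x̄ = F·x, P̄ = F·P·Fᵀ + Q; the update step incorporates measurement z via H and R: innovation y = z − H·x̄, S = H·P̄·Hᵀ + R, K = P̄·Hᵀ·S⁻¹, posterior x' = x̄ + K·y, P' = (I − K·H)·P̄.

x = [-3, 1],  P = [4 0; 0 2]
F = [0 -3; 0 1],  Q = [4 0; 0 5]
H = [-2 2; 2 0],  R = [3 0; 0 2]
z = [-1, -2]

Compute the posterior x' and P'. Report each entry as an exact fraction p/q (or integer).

x' = [-1073/1243, -1423/1243]
P' = [538/1243 454/1243; 454/1243 1201/1243]

x̄ = F·x = [-3, 1]
P̄ = F·P·Fᵀ + Q = [22 -6; -6 7]
y = z − H·x̄ = [-9, 4]
S = H·P̄·Hᵀ + R = [167 -112; -112 90]
K = P̄·Hᵀ·S⁻¹ = [-56/1243 538/1243; 498/1243 454/1243]
x' = x̄ + K·y = [-1073/1243, -1423/1243]
P' = (I − K·H)·P̄ = [538/1243 454/1243; 454/1243 1201/1243]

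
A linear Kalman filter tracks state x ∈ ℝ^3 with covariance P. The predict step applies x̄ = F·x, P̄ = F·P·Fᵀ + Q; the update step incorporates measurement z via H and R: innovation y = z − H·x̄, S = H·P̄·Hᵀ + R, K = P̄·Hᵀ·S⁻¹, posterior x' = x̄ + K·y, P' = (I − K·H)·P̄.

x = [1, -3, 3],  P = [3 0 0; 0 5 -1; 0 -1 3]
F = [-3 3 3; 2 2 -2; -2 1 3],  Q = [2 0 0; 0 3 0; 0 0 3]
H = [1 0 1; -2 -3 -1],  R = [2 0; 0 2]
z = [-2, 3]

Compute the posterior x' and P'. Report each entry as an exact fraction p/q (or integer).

x' = [-6866/3069, 4201/13299, 16202/39897]
P' = [7453/3069 -1115/1023 -4393/3069; -1115/1023 3969/4433 1373/13299; -4393/3069 1373/13299 95995/39897]

x̄ = F·x = [-3, -10, 4]
P̄ = F·P·Fᵀ + Q = [83 -6 48; -6 55 -24; 48 -24 41]
y = z − H·x̄ = [-3, -29]
S = H·P̄·Hᵀ + R = [222 -261; -261 846]
K = P̄·Hᵀ·S⁻¹ = [170/341 -239/3069; -2187/4433 -4052/13299; 6481/13299 2933/39897]
x' = x̄ + K·y = [-6866/3069, 4201/13299, 16202/39897]
P' = (I − K·H)·P̄ = [7453/3069 -1115/1023 -4393/3069; -1115/1023 3969/4433 1373/13299; -4393/3069 1373/13299 95995/39897]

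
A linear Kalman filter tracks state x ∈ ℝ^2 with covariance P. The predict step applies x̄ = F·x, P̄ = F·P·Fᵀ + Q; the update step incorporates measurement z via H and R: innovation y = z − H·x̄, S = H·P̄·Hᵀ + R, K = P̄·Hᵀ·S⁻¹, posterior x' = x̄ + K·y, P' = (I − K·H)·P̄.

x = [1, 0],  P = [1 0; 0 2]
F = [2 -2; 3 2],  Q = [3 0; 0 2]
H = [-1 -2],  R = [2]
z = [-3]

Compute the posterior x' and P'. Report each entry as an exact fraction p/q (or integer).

x' = [23/17, 15/17]
P' = [1154/85 -566/85; -566/85 319/85]

x̄ = F·x = [2, 3]
P̄ = F·P·Fᵀ + Q = [15 -2; -2 19]
y = z − H·x̄ = [5]
S = H·P̄·Hᵀ + R = [85]
K = P̄·Hᵀ·S⁻¹ = [-11/85; -36/85]
x' = x̄ + K·y = [23/17, 15/17]
P' = (I − K·H)·P̄ = [1154/85 -566/85; -566/85 319/85]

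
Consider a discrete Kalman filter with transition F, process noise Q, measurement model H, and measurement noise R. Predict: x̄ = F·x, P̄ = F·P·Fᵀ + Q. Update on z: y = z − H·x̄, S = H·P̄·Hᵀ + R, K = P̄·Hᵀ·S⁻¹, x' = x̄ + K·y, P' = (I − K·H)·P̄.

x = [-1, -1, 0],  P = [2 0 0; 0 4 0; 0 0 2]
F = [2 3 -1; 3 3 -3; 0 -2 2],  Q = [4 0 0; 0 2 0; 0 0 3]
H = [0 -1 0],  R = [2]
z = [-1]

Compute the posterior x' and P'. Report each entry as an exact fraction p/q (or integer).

x̄ = F·x = [-5, -6, 2]
P̄ = F·P·Fᵀ + Q = [50 54 -28; 54 74 -36; -28 -36 27]
y = z − H·x̄ = [-7]
S = H·P̄·Hᵀ + R = [76]
K = P̄·Hᵀ·S⁻¹ = [-27/38; -37/38; 9/19]
x' = x̄ + K·y = [-1/38, 31/38, -25/19]
P' = (I − K·H)·P̄ = [221/19 27/19 -46/19; 27/19 37/19 -18/19; -46/19 -18/19 189/19]

x' = [-1/38, 31/38, -25/19]
P' = [221/19 27/19 -46/19; 27/19 37/19 -18/19; -46/19 -18/19 189/19]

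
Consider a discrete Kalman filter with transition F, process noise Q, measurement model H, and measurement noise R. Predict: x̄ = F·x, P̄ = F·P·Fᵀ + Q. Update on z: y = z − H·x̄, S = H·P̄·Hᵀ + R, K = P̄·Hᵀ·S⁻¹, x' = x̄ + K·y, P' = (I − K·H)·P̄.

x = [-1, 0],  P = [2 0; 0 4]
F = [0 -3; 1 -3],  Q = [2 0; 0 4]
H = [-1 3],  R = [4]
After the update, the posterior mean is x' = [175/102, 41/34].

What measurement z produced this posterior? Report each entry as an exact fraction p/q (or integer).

z = [2]

x̄ = F·x = [0, -1]
P̄ = F·P·Fᵀ + Q = [38 36; 36 42]
S = H·P̄·Hᵀ + R = [204]
K = P̄·Hᵀ·S⁻¹ = [35/102; 15/34]
x' − x̄ = [175/102, 75/34] = K·y
y = (KᵀK)⁻¹·Kᵀ·(x' − x̄) = [5]
z = y + H·x̄ = [5] + [-3] = [2]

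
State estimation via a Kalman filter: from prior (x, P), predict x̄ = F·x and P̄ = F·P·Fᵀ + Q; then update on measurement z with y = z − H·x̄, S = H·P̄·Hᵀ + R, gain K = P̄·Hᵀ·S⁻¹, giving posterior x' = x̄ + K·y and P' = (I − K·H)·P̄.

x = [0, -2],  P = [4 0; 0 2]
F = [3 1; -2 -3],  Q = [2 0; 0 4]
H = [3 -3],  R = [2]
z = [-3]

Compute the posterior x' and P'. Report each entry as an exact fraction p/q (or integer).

x' = [961/622, 795/311]
P' = [1415/311 1380/311; 1380/311 1414/311]

x̄ = F·x = [-2, 6]
P̄ = F·P·Fᵀ + Q = [40 -30; -30 38]
y = z − H·x̄ = [21]
S = H·P̄·Hᵀ + R = [1244]
K = P̄·Hᵀ·S⁻¹ = [105/622; -51/311]
x' = x̄ + K·y = [961/622, 795/311]
P' = (I − K·H)·P̄ = [1415/311 1380/311; 1380/311 1414/311]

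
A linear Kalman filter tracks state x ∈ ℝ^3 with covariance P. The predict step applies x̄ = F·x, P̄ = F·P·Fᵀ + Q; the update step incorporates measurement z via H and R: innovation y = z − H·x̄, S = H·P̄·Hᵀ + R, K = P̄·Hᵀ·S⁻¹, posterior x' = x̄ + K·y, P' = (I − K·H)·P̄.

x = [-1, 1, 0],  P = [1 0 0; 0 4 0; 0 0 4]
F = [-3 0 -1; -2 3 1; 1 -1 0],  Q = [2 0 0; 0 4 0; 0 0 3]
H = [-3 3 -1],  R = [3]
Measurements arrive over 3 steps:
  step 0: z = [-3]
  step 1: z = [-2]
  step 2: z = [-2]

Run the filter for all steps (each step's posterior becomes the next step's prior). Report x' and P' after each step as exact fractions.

step 0: x̄ = F·x = [3, 5, -2]
step 0: P̄ = F·P·Fᵀ + Q = [15 2 -3; 2 48 -14; -3 -14 8]
step 0: y = z − H·x̄ = [-11]
step 0: S = H·P̄·Hᵀ + R = [608]
step 0: K = P̄·Hᵀ·S⁻¹ = [-9/152; 1/4; -41/608]
step 0: x' = x̄ + K·y = [555/152, 9/4, -765/608]
step 0: P' = (I − K·H)·P̄ = [489/38 11 -825/152; 11 10 -15/4; -825/152 -15/4 3183/608]
step 1: x̄ = F·x = [-5895/608, -1101/608, 213/152]
step 1: P̄ = F·P·Fᵀ + Q = [55015/608 -6291/608 -597/152; -6291/608 10895/608 -367/152; -597/152 -367/152 147/38]
step 1: y = z − H·x̄ = [-7373/304]
step 1: S = H·P̄·Hᵀ + R = [176271/152]
step 1: K = P̄·Hᵀ·S⁻¹ = [-30255/117514; 26513/352542; 34/58757]
step 1: x' = x̄ + K·y = [-202800/58757, -640715/176271, 163025/117514]
step 1: P' = (I − K·H)·P̄ = [800035/58757 711366/58757 -441249/117514; 711366/58757 2002522/176271 -289665/117514; -441249/117514 -289665/117514 227274/58757]
step 2: x̄ = F·x = [1053775/117514, -307205/117514, 32315/176271]
step 2: P̄ = F·P·Fᵀ + Q = [6221356/58757 -1174236/58757 -190215/58757; -1174236/58757 1147119/58757 -121554/58757; -190215/58757 -121554/58757 663244/176271]
step 2: y = z − H·x̄ = [5804183/176271]
step 2: S = H·P̄·Hᵀ + R = [262313728/176271]
step 2: K = P̄·Hᵀ·S⁻¹ = [-65989683/262313728; 21256857/262313728; -45295/262313728]
step 2: x' = x̄ + K·y = [179344741/262313728, 14197201/262313728, 46597385/262313728]
step 2: P' = (I − K·H)·P̄ = [3070289465/262313728 2715583317/262313728 -866149395/262313728; 2715583317/262313728 2557773057/262313728 -537201351/262313728; -866149395/262313728 -537201351/262313728 986980017/262313728]

step 0: x' = [555/152, 9/4, -765/608], P' = [489/38 11 -825/152; 11 10 -15/4; -825/152 -15/4 3183/608]
step 1: x' = [-202800/58757, -640715/176271, 163025/117514], P' = [800035/58757 711366/58757 -441249/117514; 711366/58757 2002522/176271 -289665/117514; -441249/117514 -289665/117514 227274/58757]
step 2: x' = [179344741/262313728, 14197201/262313728, 46597385/262313728], P' = [3070289465/262313728 2715583317/262313728 -866149395/262313728; 2715583317/262313728 2557773057/262313728 -537201351/262313728; -866149395/262313728 -537201351/262313728 986980017/262313728]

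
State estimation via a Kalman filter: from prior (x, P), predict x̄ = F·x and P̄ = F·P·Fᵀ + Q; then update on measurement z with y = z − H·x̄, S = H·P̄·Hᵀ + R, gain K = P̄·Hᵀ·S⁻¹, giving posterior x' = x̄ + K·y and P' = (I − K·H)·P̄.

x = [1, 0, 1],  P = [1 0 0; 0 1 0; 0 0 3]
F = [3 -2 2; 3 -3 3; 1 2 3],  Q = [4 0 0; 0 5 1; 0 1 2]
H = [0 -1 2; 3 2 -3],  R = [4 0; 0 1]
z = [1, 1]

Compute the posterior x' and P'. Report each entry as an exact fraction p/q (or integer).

x' = [173/212, 475/477, 1081/954]
P' = [1853/1908 -286/477 51/106; -286/477 4630/477 2749/477; 51/106 2749/477 4075/954]

x̄ = F·x = [5, 6, 4]
P̄ = F·P·Fᵀ + Q = [29 33 17; 33 50 25; 17 25 34]
y = z − H·x̄ = [-1, -14]
S = H·P̄·Hᵀ + R = [90 -126; -126 558]
K = P̄·Hᵀ·S⁻¹ = [745/1908 517/1908; 217/477 155/477; 221/318 74/477]
x' = x̄ + K·y = [173/212, 475/477, 1081/954]
P' = (I − K·H)·P̄ = [1853/1908 -286/477 51/106; -286/477 4630/477 2749/477; 51/106 2749/477 4075/954]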